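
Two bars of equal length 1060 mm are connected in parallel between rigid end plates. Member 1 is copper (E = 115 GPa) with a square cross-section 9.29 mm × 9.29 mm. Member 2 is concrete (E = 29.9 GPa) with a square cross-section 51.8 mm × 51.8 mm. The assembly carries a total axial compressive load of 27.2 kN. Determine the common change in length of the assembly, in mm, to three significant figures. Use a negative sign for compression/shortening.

A_1 = 86.3 mm².
A_2 = 2683 mm².
Equal strain + equilibrium ⇒ each member carries load in proportion to AE: A₁E₁ = 9925000 N, A₂E₂ = 80230000 N, ΣAE = 90150000 N.
δ = PL/ΣAE = -27200·1060/90150000 = -0.3198 mm.

-0.320 mm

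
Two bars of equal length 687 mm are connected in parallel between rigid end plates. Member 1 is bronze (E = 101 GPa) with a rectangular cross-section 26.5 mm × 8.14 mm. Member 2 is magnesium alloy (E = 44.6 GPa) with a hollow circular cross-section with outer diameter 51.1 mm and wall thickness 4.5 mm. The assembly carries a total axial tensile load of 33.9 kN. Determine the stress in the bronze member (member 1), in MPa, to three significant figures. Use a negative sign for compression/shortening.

66.9 MPa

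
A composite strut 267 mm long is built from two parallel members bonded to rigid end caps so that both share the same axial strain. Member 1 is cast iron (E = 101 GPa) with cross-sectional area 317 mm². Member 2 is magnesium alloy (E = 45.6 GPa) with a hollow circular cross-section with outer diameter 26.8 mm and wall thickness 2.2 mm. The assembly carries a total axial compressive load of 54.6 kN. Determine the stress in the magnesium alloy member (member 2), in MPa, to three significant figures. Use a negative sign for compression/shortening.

-62.6 MPa

A_2 = 170 mm².
Equal strain + equilibrium ⇒ each member carries load in proportion to AE: A₁E₁ = 32020000 N, A₂E₂ = 7753000 N, ΣAE = 39770000 N.
σ₂ = P·E₂/ΣAE = -54600·45600/39770000 = -62.6 MPa.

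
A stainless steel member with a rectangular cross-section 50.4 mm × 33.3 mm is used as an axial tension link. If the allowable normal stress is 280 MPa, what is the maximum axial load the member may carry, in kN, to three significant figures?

A = 1678 mm².
P_max = σ_allow · A = 280 · 1678 = 469900 N = 469.9 kN.

470 kN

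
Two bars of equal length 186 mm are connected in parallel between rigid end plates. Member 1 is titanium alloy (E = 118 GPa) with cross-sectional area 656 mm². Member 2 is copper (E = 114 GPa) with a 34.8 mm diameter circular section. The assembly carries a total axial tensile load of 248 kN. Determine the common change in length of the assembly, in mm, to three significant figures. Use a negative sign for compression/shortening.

0.248 mm

A_2 = 951.1 mm².
Equal strain + equilibrium ⇒ each member carries load in proportion to AE: A₁E₁ = 77410000 N, A₂E₂ = 108400000 N, ΣAE = 185800000 N.
δ = PL/ΣAE = 248000·186/185800000 = 0.2482 mm.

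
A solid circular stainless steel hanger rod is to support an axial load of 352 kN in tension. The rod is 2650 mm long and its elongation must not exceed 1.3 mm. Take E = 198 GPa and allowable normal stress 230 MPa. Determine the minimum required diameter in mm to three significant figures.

Required area A ≥ P/σ_allow = 352000/230 = 1530 mm².
For a solid circular section, d ≥ √(4A/π) = 44.14 mm.
Elongation limit: A ≥ PL/(Eδ_allow) = 352000·2650/(198000·1.3) = 3624 mm² ⇒ d ≥ 67.93 mm.
The elongation limit governs.

67.9 mm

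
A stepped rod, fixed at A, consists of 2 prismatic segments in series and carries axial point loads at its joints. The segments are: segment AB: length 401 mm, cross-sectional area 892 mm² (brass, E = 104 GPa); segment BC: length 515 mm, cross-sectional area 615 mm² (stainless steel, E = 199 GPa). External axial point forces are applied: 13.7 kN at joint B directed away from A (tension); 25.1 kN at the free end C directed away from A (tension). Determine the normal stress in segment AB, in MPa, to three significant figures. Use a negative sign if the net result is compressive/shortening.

43.5 MPa

Internal axial forces (sectioning from the free end, tension +): N_BC = 25.1 kN, N_AB = 38.8 kN.
σ_AB = N_AB/A_AB = 38800/892 = 43.5 MPa.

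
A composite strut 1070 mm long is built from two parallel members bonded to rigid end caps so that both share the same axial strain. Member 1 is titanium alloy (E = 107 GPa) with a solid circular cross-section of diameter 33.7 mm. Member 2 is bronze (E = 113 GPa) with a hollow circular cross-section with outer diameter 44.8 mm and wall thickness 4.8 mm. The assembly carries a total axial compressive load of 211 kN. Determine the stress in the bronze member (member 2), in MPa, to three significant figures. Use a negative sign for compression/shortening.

-146 MPa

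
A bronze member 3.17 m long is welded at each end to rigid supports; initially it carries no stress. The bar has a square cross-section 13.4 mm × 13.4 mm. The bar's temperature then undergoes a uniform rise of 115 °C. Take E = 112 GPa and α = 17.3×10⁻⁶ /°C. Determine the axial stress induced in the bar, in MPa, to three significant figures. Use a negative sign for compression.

-223 MPa

Free thermal expansion αLΔT = 17.3e-6 · 3170 · 115 = 6.307 mm.
The walls impose strain ε = −(6.307)/3170 = -1.9895e-03; σ = Eε = 112000 · -1.9895e-03 = -222.8 MPa.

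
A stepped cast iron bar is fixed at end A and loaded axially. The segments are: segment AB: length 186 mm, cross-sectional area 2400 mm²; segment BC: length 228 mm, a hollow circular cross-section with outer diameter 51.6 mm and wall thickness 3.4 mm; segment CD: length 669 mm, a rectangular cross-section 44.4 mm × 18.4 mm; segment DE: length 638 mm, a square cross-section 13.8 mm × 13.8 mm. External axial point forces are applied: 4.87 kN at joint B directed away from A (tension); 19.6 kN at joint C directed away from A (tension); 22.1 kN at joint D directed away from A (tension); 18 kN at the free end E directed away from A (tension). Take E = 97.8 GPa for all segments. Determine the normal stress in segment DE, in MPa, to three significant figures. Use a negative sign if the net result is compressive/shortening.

94.5 MPa

Internal axial forces (sectioning from the free end, tension +): N_DE = 18 kN, N_CD = 40.1 kN, N_BC = 59.7 kN, N_AB = 64.57 kN.
A_DE = 190.4 mm².
σ_DE = N_DE/A_DE = 18000/190.4 = 94.52 MPa.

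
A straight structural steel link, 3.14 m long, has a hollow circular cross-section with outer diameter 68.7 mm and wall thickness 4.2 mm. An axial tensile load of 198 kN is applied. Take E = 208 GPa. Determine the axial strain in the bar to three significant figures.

0.00112

A = 851.1 mm².
σ = N/A = 232.7 MPa; ε = σ/E = 232.7/208000 = 1.119e-03.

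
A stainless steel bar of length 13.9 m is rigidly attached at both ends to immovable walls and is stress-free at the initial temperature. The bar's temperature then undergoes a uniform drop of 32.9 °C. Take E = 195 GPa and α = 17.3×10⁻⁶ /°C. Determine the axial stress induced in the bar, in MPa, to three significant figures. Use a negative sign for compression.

111 MPa

Free thermal expansion αLΔT = 17.3e-6 · 13900 · -32.9 = -7.911 mm.
The walls impose strain ε = −(-7.911)/13900 = 5.6917e-04; σ = Eε = 195000 · 5.6917e-04 = 111 MPa.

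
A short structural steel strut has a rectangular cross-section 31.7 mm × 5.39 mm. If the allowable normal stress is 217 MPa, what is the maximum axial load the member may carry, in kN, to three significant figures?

A = 170.9 mm².
P_max = σ_allow · A = 217 · 170.9 = 37080 N = 37.08 kN.

37.1 kN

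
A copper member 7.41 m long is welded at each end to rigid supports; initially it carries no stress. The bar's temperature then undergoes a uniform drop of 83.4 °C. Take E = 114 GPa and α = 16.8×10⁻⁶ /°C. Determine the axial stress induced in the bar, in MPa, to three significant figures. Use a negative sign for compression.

Free thermal expansion αLΔT = 16.8e-6 · 7410 · -83.4 = -10.38 mm.
The walls impose strain ε = −(-10.38)/7410 = 1.4011e-03; σ = Eε = 114000 · 1.4011e-03 = 159.7 MPa.

160 MPa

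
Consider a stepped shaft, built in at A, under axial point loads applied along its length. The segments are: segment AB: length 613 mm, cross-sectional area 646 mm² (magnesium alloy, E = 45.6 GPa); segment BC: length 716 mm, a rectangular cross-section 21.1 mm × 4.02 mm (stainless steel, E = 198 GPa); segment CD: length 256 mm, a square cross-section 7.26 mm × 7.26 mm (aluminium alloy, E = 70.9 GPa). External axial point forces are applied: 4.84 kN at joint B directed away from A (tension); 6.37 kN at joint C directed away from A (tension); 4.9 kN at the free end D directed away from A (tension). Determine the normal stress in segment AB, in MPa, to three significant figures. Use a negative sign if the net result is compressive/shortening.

24.9 MPa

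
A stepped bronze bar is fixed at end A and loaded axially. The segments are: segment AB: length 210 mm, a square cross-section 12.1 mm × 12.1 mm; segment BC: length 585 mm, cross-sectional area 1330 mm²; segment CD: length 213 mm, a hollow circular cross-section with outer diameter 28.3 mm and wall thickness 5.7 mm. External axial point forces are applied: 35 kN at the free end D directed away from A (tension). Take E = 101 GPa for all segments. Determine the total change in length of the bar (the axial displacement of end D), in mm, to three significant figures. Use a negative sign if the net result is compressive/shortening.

0.832 mm

Internal axial forces (sectioning from the free end, tension +): N_CD = 35 kN, N_BC = 35 kN, N_AB = 35 kN.
A_AB = 146.4 mm².
A_CD = 404.7 mm².
δ_AB = 35000·210/(146.4·101000) = 0.497 mm
δ_BC = 35000·585/(1330·101000) = 0.1524 mm
δ_CD = 35000·213/(404.7·101000) = 0.1824 mm
δ = Σδ_i = 0.8319 mm.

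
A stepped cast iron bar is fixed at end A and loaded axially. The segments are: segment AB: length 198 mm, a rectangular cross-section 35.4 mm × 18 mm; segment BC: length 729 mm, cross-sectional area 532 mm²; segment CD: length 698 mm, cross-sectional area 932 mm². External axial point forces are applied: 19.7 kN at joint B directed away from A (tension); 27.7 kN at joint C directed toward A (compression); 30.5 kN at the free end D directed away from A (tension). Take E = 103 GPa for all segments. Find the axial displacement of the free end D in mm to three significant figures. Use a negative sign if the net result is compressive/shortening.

0.327 mm

Internal axial forces (sectioning from the free end, tension +): N_CD = 30.5 kN, N_BC = 2.8 kN, N_AB = 22.5 kN.
A_AB = 637.2 mm².
δ_AB = 22500·198/(637.2·103000) = 0.06788 mm
δ_BC = 2800·729/(532·103000) = 0.03725 mm
δ_CD = 30500·698/(932·103000) = 0.2218 mm
δ = Σδ_i = 0.3269 mm.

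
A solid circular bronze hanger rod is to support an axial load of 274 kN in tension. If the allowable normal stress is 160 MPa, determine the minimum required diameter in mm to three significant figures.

46.7 mm

Required area A ≥ P/σ_allow = 274000/160 = 1712 mm².
For a solid circular section, d ≥ √(4A/π) = 46.69 mm.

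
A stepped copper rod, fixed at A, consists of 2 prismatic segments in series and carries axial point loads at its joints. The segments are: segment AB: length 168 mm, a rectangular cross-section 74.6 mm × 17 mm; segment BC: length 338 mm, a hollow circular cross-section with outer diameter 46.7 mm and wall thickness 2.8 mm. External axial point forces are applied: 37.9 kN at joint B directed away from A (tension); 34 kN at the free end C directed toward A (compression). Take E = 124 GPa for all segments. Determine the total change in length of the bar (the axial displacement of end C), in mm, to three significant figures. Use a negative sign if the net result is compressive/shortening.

Internal axial forces (sectioning from the free end, tension +): N_BC = -34 kN, N_AB = 3.9 kN.
A_AB = 1268 mm².
A_BC = 386.2 mm².
δ_AB = 3900·168/(1268·124000) = 0.004166 mm
δ_BC = -34000·338/(386.2·124000) = -0.24 mm
δ = Σδ_i = -0.2358 mm.

-0.236 mm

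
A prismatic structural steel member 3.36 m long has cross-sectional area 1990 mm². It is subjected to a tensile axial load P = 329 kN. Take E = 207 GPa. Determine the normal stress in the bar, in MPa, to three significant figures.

σ = N/A = 329000/1990 = 165.3 MPa.

165 MPa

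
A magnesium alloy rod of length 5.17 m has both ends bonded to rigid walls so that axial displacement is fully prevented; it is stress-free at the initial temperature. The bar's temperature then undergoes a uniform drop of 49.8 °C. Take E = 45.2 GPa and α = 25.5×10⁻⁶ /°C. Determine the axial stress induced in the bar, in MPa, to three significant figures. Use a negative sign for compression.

Free thermal expansion αLΔT = 25.5e-6 · 5170 · -49.8 = -6.565 mm.
The walls impose strain ε = −(-6.565)/5170 = 1.2699e-03; σ = Eε = 45200 · 1.2699e-03 = 57.4 MPa.

57.4 MPa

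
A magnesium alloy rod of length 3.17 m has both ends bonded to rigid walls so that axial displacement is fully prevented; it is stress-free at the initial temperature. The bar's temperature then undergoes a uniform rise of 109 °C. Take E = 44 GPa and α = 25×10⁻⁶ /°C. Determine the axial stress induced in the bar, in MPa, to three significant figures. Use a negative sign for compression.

-120 MPa

Free thermal expansion αLΔT = 25e-6 · 3170 · 109 = 8.638 mm.
The walls impose strain ε = −(8.638)/3170 = -2.7250e-03; σ = Eε = 44000 · -2.7250e-03 = -119.9 MPa.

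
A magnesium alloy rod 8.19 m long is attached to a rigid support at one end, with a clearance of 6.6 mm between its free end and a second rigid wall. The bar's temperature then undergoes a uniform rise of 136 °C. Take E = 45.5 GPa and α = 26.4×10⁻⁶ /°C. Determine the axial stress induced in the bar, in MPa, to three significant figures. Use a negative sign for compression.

Free thermal expansion αLΔT = 26.4e-6 · 8190 · 136 = 29.41 mm.
The walls engage after the gap closes; constrained expansion = 29.41 − 6.6 = 22.81 mm.
The walls impose strain ε = −(22.81)/8190 = -2.7845e-03; σ = Eε = 45500 · -2.7845e-03 = -126.7 MPa.

-127 MPa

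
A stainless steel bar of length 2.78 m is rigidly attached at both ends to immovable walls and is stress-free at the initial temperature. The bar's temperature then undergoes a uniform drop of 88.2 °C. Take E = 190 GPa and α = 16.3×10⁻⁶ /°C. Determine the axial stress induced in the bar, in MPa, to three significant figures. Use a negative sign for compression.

273 MPa

Free thermal expansion αLΔT = 16.3e-6 · 2780 · -88.2 = -3.997 mm.
The walls impose strain ε = −(-3.997)/2780 = 1.4377e-03; σ = Eε = 190000 · 1.4377e-03 = 273.2 MPa.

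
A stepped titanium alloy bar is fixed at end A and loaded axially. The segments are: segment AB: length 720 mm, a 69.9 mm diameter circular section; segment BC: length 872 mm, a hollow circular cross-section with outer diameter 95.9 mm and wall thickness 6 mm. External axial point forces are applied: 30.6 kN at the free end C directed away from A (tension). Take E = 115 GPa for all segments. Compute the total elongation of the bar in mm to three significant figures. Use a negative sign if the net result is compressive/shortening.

0.187 mm

Internal axial forces (sectioning from the free end, tension +): N_BC = 30.6 kN, N_AB = 30.6 kN.
A_AB = 3837 mm².
A_BC = 1695 mm².
δ_AB = 30600·720/(3837·115000) = 0.04992 mm
δ_BC = 30600·872/(1695·115000) = 0.1369 mm
δ = Σδ_i = 0.1868 mm.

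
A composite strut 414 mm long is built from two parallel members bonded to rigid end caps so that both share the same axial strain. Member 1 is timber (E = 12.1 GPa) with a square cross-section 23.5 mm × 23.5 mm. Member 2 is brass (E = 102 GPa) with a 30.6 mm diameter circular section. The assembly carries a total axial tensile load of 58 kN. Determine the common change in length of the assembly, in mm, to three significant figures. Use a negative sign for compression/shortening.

A_1 = 552.2 mm².
A_2 = 735.4 mm².
Equal strain + equilibrium ⇒ each member carries load in proportion to AE: A₁E₁ = 6682000 N, A₂E₂ = 75010000 N, ΣAE = 81690000 N.
δ = PL/ΣAE = 58000·414/81690000 = 0.2939 mm.

0.294 mm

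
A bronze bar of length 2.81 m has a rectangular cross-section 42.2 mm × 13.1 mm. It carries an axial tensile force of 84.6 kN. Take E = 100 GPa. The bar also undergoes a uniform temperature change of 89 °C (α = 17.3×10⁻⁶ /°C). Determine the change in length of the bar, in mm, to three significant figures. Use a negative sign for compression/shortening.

8.63 mm

A = 552.8 mm².
δ_mech = NL/(AE) = 84600·2810/(552.8·100000) = 4.3 mm.
δ_thermal = αLΔT = 17.3e-6·2810·89 = 4.327 mm.
δ = δ_mech + δ_thermal = 8.627 mm.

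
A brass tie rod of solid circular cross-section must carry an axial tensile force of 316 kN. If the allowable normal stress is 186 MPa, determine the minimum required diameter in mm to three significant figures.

Required area A ≥ P/σ_allow = 316000/186 = 1699 mm².
For a solid circular section, d ≥ √(4A/π) = 46.51 mm.

46.5 mm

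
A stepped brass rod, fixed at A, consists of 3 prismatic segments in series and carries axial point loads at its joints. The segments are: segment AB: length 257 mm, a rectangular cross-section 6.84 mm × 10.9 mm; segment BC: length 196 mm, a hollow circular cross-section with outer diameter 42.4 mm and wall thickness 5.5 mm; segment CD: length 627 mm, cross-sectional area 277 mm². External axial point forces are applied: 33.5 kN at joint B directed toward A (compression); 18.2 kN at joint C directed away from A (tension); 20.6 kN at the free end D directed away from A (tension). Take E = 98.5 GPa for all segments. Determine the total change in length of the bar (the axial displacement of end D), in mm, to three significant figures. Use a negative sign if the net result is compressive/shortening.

Internal axial forces (sectioning from the free end, tension +): N_CD = 20.6 kN, N_BC = 38.8 kN, N_AB = 5.3 kN.
A_AB = 74.56 mm².
A_BC = 637.6 mm².
δ_AB = 5300·257/(74.56·98500) = 0.1855 mm
δ_BC = 38800·196/(637.6·98500) = 0.1211 mm
δ_CD = 20600·627/(277·98500) = 0.4734 mm
δ = Σδ_i = 0.78 mm.

0.780 mm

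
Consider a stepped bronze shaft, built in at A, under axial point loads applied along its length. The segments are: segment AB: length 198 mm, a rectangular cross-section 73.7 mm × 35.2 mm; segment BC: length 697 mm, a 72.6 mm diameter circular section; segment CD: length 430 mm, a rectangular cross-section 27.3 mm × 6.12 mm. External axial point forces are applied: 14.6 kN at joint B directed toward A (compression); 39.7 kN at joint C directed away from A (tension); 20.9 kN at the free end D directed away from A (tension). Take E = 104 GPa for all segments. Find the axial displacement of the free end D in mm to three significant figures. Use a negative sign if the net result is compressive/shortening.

Internal axial forces (sectioning from the free end, tension +): N_CD = 20.9 kN, N_BC = 60.6 kN, N_AB = 46 kN.
A_AB = 2594 mm².
A_BC = 4140 mm².
A_CD = 167.1 mm².
δ_AB = 46000·198/(2594·104000) = 0.03376 mm
δ_BC = 60600·697/(4140·104000) = 0.09811 mm
δ_CD = 20900·430/(167.1·104000) = 0.5172 mm
δ = Σδ_i = 0.6491 mm.

0.649 mm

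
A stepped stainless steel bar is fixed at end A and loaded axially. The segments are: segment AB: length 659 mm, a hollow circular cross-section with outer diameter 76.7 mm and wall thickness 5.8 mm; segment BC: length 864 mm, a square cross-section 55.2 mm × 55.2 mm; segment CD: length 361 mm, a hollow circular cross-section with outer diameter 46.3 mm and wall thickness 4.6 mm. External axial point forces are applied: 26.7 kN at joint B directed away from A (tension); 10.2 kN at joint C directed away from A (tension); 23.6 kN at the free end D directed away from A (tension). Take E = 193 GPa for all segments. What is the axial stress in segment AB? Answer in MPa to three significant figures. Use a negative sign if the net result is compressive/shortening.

46.8 MPa

Internal axial forces (sectioning from the free end, tension +): N_CD = 23.6 kN, N_BC = 33.8 kN, N_AB = 60.5 kN.
A_AB = 1292 mm².
σ_AB = N_AB/A_AB = 60500/1292 = 46.83 MPa.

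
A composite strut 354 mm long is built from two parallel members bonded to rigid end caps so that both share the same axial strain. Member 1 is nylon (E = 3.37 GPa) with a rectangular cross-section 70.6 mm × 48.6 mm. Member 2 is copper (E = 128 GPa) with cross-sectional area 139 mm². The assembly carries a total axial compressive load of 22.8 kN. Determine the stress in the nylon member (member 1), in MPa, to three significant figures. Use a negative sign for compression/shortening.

A_1 = 3431 mm².
Equal strain + equilibrium ⇒ each member carries load in proportion to AE: A₁E₁ = 11560000 N, A₂E₂ = 17790000 N, ΣAE = 29360000 N.
σ₁ = P·E₁/ΣAE = -22800·3370/29360000 = -2.617 MPa.

-2.62 MPa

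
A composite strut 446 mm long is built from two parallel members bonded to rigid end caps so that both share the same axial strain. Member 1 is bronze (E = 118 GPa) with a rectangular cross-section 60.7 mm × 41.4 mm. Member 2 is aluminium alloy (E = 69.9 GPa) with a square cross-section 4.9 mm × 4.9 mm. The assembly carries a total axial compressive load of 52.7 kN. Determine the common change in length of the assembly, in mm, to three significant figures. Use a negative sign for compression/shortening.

A_1 = 2513 mm².
A_2 = 24.01 mm².
Equal strain + equilibrium ⇒ each member carries load in proportion to AE: A₁E₁ = 296500000 N, A₂E₂ = 1678000 N, ΣAE = 298200000 N.
δ = PL/ΣAE = -52700·446/298200000 = -0.07882 mm.

-0.0788 mm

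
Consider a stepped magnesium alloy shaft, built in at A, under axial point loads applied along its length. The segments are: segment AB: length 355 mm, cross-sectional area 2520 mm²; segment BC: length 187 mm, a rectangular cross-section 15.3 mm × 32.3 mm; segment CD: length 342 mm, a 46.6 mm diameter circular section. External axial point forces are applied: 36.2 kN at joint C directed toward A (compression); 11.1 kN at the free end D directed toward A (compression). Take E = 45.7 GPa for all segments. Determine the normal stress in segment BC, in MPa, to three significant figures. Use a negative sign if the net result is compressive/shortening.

Internal axial forces (sectioning from the free end, tension +): N_CD = -11.1 kN, N_BC = -47.3 kN, N_AB = -47.3 kN.
A_BC = 494.2 mm².
σ_BC = N_BC/A_BC = -47300/494.2 = -95.71 MPa.

-95.7 MPa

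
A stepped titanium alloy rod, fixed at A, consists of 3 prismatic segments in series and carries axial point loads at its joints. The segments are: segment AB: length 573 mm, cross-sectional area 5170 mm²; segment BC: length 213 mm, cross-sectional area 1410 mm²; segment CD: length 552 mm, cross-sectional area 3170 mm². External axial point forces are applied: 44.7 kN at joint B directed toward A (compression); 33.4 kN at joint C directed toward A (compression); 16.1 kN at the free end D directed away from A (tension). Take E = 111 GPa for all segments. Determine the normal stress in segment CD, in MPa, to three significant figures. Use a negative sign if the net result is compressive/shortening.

5.08 MPa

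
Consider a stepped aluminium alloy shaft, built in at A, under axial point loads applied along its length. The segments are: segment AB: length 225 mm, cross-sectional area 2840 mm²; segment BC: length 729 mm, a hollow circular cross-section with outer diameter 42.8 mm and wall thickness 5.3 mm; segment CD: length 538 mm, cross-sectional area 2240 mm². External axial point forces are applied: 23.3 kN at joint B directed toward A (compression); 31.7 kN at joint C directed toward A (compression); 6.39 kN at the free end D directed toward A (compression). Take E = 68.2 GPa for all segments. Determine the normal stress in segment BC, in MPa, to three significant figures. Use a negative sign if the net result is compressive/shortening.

Internal axial forces (sectioning from the free end, tension +): N_CD = -6.39 kN, N_BC = -38.09 kN, N_AB = -61.39 kN.
A_BC = 624.4 mm².
σ_BC = N_BC/A_BC = -38090/624.4 = -61 MPa.

-61.0 MPa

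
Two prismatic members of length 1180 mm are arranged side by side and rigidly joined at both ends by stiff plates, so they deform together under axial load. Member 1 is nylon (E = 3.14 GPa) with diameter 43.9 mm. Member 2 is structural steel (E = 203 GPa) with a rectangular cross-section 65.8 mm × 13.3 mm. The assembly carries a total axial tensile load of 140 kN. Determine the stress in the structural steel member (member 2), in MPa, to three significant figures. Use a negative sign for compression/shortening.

156 MPa

A_1 = 1514 mm².
A_2 = 875.1 mm².
Equal strain + equilibrium ⇒ each member carries load in proportion to AE: A₁E₁ = 4753000 N, A₂E₂ = 177700000 N, ΣAE = 182400000 N.
σ₂ = P·E₂/ΣAE = 140000·203000/182400000 = 155.8 MPa.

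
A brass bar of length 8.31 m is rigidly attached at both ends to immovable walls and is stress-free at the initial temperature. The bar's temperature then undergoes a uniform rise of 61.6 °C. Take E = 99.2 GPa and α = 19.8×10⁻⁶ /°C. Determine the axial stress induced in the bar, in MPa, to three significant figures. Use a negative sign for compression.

Free thermal expansion αLΔT = 19.8e-6 · 8310 · 61.6 = 10.14 mm.
The walls impose strain ε = −(10.14)/8310 = -1.2197e-03; σ = Eε = 99200 · -1.2197e-03 = -121 MPa.

-121 MPa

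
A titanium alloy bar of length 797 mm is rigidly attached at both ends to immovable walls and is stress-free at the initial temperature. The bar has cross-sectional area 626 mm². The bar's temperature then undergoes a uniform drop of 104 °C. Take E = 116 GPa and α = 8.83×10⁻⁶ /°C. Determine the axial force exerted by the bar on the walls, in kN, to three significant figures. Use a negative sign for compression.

Free thermal expansion αLΔT = 8.83e-6 · 797 · -104 = -0.7319 mm.
The walls impose strain ε = −(-0.7319)/797 = 9.1832e-04; σ = Eε = 116000 · 9.1832e-04 = 106.5 MPa.
Wall reaction R = σ·A = 106.5·626 = 66680 N = 66.68 kN.

66.7 kN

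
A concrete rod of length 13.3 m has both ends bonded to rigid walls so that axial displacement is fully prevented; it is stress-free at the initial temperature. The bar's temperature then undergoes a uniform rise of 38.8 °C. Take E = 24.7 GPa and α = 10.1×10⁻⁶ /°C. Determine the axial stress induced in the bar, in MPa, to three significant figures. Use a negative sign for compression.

Free thermal expansion αLΔT = 10.1e-6 · 13300 · 38.8 = 5.212 mm.
The walls impose strain ε = −(5.212)/13300 = -3.9188e-04; σ = Eε = 24700 · -3.9188e-04 = -9.679 MPa.

-9.68 MPa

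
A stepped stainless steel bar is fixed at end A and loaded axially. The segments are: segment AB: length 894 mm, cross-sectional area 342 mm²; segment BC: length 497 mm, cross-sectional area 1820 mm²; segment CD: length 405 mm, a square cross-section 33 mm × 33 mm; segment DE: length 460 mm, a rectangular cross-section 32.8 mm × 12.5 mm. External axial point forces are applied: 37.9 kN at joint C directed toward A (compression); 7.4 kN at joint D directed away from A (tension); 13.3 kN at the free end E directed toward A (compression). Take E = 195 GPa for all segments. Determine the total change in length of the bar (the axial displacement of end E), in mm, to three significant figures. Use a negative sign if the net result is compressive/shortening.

-0.736 mm

Internal axial forces (sectioning from the free end, tension +): N_DE = -13.3 kN, N_CD = -5.9 kN, N_BC = -43.8 kN, N_AB = -43.8 kN.
A_CD = 1089 mm².
A_DE = 410 mm².
δ_AB = -43800·894/(342·195000) = -0.5872 mm
δ_BC = -43800·497/(1820·195000) = -0.06134 mm
δ_CD = -5900·405/(1089·195000) = -0.01125 mm
δ_DE = -13300·460/(410·195000) = -0.07652 mm
δ = Σδ_i = -0.7363 mm.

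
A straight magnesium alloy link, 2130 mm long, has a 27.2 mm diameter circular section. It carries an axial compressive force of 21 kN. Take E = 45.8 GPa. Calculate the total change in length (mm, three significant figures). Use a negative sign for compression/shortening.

A = 581.1 mm².
δ_mech = NL/(AE) = -21000·2130/(581.1·45800) = -1.681 mm.

-1.68 mm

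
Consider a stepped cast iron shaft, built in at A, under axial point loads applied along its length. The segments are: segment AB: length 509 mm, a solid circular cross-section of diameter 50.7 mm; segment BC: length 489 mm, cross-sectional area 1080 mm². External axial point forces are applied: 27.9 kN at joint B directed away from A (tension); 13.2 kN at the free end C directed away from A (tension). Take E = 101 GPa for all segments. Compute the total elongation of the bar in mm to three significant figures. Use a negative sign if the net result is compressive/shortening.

Internal axial forces (sectioning from the free end, tension +): N_BC = 13.2 kN, N_AB = 41.1 kN.
A_AB = 2019 mm².
δ_AB = 41100·509/(2019·101000) = 0.1026 mm
δ_BC = 13200·489/(1080·101000) = 0.05917 mm
δ = Σδ_i = 0.1618 mm.

0.162 mm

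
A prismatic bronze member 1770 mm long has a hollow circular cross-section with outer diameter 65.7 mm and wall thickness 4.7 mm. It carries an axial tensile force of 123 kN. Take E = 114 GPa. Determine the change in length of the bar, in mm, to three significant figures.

2.12 mm

A = 900.7 mm².
δ_mech = NL/(AE) = 123000·1770/(900.7·114000) = 2.12 mm.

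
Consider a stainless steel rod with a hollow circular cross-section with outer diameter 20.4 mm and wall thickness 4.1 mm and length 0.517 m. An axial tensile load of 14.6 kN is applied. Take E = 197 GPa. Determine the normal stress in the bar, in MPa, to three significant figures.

69.5 MPa

A = 210 mm².
σ = N/A = 14600/210 = 69.54 MPa.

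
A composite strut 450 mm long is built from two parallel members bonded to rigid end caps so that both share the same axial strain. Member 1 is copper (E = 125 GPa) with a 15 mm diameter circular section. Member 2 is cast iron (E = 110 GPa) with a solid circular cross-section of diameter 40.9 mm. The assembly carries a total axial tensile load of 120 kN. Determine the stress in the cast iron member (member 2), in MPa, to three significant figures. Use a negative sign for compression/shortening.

A_1 = 176.7 mm².
A_2 = 1314 mm².
Equal strain + equilibrium ⇒ each member carries load in proportion to AE: A₁E₁ = 22090000 N, A₂E₂ = 144500000 N, ΣAE = 166600000 N.
σ₂ = P·E₂/ΣAE = 120000·110000/166600000 = 79.23 MPa.

79.2 MPa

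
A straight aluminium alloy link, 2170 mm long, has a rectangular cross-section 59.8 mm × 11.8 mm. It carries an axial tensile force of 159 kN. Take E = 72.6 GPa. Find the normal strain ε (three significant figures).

A = 705.6 mm².
σ = N/A = 225.3 MPa; ε = σ/E = 225.3/72600 = 3.104e-03.

0.00310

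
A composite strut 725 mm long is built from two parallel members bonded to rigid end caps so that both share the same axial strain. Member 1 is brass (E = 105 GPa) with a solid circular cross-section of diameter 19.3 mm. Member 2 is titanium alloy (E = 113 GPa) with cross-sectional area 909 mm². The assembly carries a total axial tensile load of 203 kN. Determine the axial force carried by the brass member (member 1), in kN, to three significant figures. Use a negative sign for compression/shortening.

A_1 = 292.6 mm².
Equal strain + equilibrium ⇒ each member carries load in proportion to AE: A₁E₁ = 30720000 N, A₂E₂ = 102700000 N, ΣAE = 133400000 N.
F₁ = P·A₁E₁/ΣAE = 203000·30720000/133400000 = 46730 N.

46.7 kN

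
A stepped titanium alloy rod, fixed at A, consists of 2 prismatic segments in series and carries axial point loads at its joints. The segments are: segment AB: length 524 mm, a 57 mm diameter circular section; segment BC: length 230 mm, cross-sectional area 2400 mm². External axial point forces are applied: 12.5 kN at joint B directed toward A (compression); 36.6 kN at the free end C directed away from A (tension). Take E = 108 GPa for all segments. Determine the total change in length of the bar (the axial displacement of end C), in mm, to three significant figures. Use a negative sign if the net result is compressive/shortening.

0.0783 mm

Internal axial forces (sectioning from the free end, tension +): N_BC = 36.6 kN, N_AB = 24.1 kN.
A_AB = 2552 mm².
δ_AB = 24100·524/(2552·108000) = 0.04582 mm
δ_BC = 36600·230/(2400·108000) = 0.03248 mm
δ = Σδ_i = 0.0783 mm.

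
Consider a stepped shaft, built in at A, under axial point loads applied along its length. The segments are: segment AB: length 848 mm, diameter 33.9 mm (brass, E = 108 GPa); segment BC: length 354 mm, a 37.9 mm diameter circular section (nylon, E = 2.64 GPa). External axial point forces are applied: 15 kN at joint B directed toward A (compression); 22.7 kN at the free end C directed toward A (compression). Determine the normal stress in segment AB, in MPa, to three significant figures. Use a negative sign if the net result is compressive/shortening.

-41.8 MPa

Internal axial forces (sectioning from the free end, tension +): N_BC = -22.7 kN, N_AB = -37.7 kN.
A_AB = 902.6 mm².
σ_AB = N_AB/A_AB = -37700/902.6 = -41.77 MPa.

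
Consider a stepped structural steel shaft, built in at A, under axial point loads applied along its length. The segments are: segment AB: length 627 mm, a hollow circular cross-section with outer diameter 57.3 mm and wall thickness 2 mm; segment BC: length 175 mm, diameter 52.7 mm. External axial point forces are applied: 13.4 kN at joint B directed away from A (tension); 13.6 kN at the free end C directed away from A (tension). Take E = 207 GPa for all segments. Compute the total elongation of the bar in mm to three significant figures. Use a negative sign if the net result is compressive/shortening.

0.241 mm

Internal axial forces (sectioning from the free end, tension +): N_BC = 13.6 kN, N_AB = 27 kN.
A_AB = 347.5 mm².
A_BC = 2181 mm².
δ_AB = 27000·627/(347.5·207000) = 0.2354 mm
δ_BC = 13600·175/(2181·207000) = 0.005271 mm
δ = Σδ_i = 0.2406 mm.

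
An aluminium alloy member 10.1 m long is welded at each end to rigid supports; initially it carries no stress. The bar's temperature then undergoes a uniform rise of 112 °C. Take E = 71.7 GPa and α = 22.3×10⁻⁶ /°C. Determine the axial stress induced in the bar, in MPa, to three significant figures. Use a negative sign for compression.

-179 MPa

Free thermal expansion αLΔT = 22.3e-6 · 10100 · 112 = 25.23 mm.
The walls impose strain ε = −(25.23)/10100 = -2.4976e-03; σ = Eε = 71700 · -2.4976e-03 = -179.1 MPa.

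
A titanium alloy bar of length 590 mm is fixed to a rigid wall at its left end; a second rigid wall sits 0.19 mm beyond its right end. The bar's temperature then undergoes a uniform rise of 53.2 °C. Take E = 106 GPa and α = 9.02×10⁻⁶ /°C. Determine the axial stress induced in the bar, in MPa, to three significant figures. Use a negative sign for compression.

Free thermal expansion αLΔT = 9.02e-6 · 590 · 53.2 = 0.2831 mm.
The walls engage after the gap closes; constrained expansion = 0.2831 − 0.19 = 0.09312 mm.
The walls impose strain ε = −(0.09312)/590 = -1.5783e-04; σ = Eε = 106000 · -1.5783e-04 = -16.73 MPa.

-16.7 MPa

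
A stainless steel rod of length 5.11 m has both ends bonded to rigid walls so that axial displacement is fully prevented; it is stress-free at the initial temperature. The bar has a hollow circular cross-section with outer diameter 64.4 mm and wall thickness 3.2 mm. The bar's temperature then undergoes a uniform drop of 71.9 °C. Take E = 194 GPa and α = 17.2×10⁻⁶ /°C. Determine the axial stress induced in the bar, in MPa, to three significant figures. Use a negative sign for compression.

240 MPa

Free thermal expansion αLΔT = 17.2e-6 · 5110 · -71.9 = -6.319 mm.
The walls impose strain ε = −(-6.319)/5110 = 1.2367e-03; σ = Eε = 194000 · 1.2367e-03 = 239.9 MPa.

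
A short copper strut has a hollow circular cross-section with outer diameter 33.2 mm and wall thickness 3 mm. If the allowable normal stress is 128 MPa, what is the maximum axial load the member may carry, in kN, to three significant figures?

36.4 kN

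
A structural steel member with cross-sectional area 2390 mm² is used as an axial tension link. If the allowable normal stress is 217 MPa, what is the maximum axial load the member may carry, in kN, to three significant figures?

519 kN

P_max = σ_allow · A = 217 · 2390 = 518600 N = 518.6 kN.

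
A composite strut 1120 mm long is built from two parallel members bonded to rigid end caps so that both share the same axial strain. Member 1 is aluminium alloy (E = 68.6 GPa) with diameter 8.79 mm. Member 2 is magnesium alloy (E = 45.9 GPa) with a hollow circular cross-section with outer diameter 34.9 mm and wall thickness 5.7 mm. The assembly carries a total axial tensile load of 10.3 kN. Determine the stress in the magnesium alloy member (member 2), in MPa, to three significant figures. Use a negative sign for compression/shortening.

A_1 = 60.68 mm².
A_2 = 522.9 mm².
Equal strain + equilibrium ⇒ each member carries load in proportion to AE: A₁E₁ = 4163000 N, A₂E₂ = 24000000 N, ΣAE = 28160000 N.
σ₂ = P·E₂/ΣAE = 10300·45900/28160000 = 16.79 MPa.

16.8 MPa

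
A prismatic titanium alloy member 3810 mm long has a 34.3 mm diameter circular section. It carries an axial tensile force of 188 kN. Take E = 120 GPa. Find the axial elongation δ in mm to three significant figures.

6.46 mm

A = 924 mm².
δ_mech = NL/(AE) = 188000·3810/(924·120000) = 6.46 mm.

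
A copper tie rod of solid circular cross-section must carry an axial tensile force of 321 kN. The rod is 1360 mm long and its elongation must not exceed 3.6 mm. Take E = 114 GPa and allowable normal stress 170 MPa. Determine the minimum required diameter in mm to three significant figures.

49.0 mm

Required area A ≥ P/σ_allow = 321000/170 = 1888 mm².
For a solid circular section, d ≥ √(4A/π) = 49.03 mm.
Elongation limit: A ≥ PL/(Eδ_allow) = 321000·1360/(114000·3.6) = 1064 mm² ⇒ d ≥ 36.8 mm.
The stress limit governs.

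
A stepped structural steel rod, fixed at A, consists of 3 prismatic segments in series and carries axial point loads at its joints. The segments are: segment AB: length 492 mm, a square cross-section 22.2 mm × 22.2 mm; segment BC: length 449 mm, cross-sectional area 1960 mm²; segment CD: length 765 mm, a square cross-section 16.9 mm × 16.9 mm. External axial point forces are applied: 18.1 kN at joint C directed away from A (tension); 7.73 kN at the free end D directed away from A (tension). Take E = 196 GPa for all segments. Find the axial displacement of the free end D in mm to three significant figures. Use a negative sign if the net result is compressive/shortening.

Internal axial forces (sectioning from the free end, tension +): N_CD = 7.73 kN, N_BC = 25.83 kN, N_AB = 25.83 kN.
A_AB = 492.8 mm².
A_CD = 285.6 mm².
δ_AB = 25830·492/(492.8·196000) = 0.1316 mm
δ_BC = 25830·449/(1960·196000) = 0.03019 mm
δ_CD = 7730·765/(285.6·196000) = 0.1056 mm
δ = Σδ_i = 0.2674 mm.

0.267 mm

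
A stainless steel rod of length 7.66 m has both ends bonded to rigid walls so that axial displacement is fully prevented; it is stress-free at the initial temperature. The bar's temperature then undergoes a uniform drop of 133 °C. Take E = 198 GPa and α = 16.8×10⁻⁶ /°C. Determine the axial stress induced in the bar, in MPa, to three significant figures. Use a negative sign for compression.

Free thermal expansion αLΔT = 16.8e-6 · 7660 · -133 = -17.12 mm.
The walls impose strain ε = −(-17.12)/7660 = 2.2344e-03; σ = Eε = 198000 · 2.2344e-03 = 442.4 MPa.

442 MPa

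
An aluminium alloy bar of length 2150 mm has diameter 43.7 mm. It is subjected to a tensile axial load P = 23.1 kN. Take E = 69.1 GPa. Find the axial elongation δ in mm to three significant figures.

A = 1500 mm².
δ_mech = NL/(AE) = 23100·2150/(1500·69100) = 0.4792 mm.

0.479 mm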